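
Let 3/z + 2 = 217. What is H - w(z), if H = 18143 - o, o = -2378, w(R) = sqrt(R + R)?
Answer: 20521 - sqrt(1290)/215 ≈ 20521.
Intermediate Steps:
z = 3/215 (z = 3/(-2 + 217) = 3/215 ≈ 0.013953)
w(R) = sqrt(2)*sqrt(R) (w(R) = sqrt(2*R) = sqrt(2)*sqrt(R))
H = 20521 (H = 18143 - 1*(-2378) = 18143 + 2378 = 20521)
H - w(z) = 20521 - sqrt(2)*sqrt(3/215) = 20521 - sqrt(2)*sqrt(645)/215 = 20521 - sqrt(1290)/215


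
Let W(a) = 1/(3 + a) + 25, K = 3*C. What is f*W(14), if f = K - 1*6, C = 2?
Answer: 0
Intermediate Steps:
K = 6 (K = 3*2 = 6)
W(a) = 25 + 1/(3 + a)
f = 0 (f = 6 - 1*6 = 6 - 6 = 0)
f*W(14) = 0*((76 + 25*14)/(3 + 14)) = 0*((76 + 350)/17) = 0*((1/17)*426) = 0*(426/17) = 0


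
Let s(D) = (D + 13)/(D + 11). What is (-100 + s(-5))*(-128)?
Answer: 37888/3 ≈ 12629.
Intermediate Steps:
s(D) = (13 + D)/(11 + D)
(-100 + s(-5))*(-128) = (-100 + (13 - 5)/(11 - 5))*(-128) = (-100 + 8/6)*(-128) = (-100 + (1/6)*8)*(-128) = (-100 + 4/3)*(-128) = -296/3*(-128) = 37888/3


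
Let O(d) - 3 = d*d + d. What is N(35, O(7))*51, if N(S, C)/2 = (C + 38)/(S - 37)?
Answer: -4947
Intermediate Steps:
O(d) = 3 + d + d² (O(d) = 3 + (d*d + d) = 3 + (d² + d) = 3 + (d + d²) = 3 + d + d²)
N(S, C) = 2*(38 + C)/(-37 + S) (N(S, C) = 2*((C + 38)/(S - 37)) = 2*((38 + C)/(-37 + S)) = 2*(38 + C)/(-37 + S))
N(35, O(7))*51 = (2*(38 + (3 + 7 + 7²))/(-37 + 35))*51 = (2*(38 + (3 + 7 + 49))/(-2))*51 = (2*(-½)*(38 + 59))*51 = (2*(-½)*97)*51 = -97*51 = -4947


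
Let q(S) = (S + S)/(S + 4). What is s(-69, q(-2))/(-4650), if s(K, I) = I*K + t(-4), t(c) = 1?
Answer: -139/4650 ≈ -0.029892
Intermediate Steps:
q(S) = 2*S/(4 + S) (q(S) = (2*S)/(4 + S) = 2*S/(4 + S))
s(K, I) = 1 + I*K (s(K, I) = I*K + 1 = 1 + I*K)
s(-69, q(-2))/(-4650) = (1 + (2*(-2)/(4 - 2))*(-69))/(-4650) = (1 + (2*(-2)/2)*(-69))*(-1/4650) = (1 + (2*(-2)*(1/2))*(-69))*(-1/4650) = (1 - 2*(-69))*(-1/4650) = (1 + 138)*(-1/4650) = 139*(-1/4650) = -139/4650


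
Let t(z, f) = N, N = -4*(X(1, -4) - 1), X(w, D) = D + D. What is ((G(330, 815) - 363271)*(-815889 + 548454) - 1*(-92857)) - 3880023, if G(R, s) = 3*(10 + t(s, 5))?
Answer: 97110686689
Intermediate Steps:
X(w, D) = 2*D
N = 36 (N = -4*(2*(-4) - 1) = -4*(-8 - 1) = -4*(-9) = 36)
t(z, f) = 36
G(R, s) = 138 (G(R, s) = 3*(10 + 36) = 3*46 = 138)
((G(330, 815) - 363271)*(-815889 + 548454) - 1*(-92857)) - 3880023 = ((138 - 363271)*(-815889 + 548454) - 1*(-92857)) - 3880023 = (-363133*(-267435) + 92857) - 3880023 = (97114473855 + 92857) - 3880023 = 97114566712 - 3880023 = 97110686689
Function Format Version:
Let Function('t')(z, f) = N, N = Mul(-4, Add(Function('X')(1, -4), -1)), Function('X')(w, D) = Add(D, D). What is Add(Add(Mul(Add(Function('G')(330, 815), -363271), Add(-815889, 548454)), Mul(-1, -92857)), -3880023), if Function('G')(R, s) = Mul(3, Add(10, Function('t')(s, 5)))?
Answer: 97110686689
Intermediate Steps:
Function('X')(w, D) = Mul(2, D)
N = 36 (N = Mul(-4, Add(Mul(2, -4), -1)) = Mul(-4, Add(-8, -1)) = Mul(-4, -9) = 36)
Function('t')(z, f) = 36
Function('G')(R, s) = 138 (Function('G')(R, s) = Mul(3, Add(10, 36)) = Mul(3, 46) = 138)
Add(Add(Mul(Add(Function('G')(330, 815), -363271), Add(-815889, 548454)), Mul(-1, -92857)), -3880023) = Add(Add(Mul(Add(138, -363271), Add(-815889, 548454)), Mul(-1, -92857)), -3880023) = Add(Add(Mul(-363133, -267435), 92857), -3880023) = Add(Add(97114473855, 92857), -3880023) = Add(97114566712, -3880023) = 97110686689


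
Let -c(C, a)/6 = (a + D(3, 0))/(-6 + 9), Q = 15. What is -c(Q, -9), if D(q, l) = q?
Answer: -12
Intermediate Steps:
c(C, a) = -6 - 2*a (c(C, a) = -6*(a + 3)/(-6 + 9) = -6*(3 + a)/3 = -6*(1 + a/3) = -6 - 2*a)
-c(Q, -9) = -(-6 - 2*(-9)) = -(-6 + 18) = -1*12 = -12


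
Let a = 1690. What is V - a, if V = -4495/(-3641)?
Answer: -6148795/3641 ≈ -1688.8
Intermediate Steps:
V = 4495/3641 (V = -4495*(-1/3641) = 4495/3641 ≈ 1.2346)
V - a = 4495/3641 - 1*1690 = 4495/3641 - 1690 = -6148795/3641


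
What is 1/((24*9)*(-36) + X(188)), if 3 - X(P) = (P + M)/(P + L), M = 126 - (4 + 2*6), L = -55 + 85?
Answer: -109/847406 ≈ -0.00012863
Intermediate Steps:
L = 30
M = 110 (M = 126 - (4 + 12) = 126 - 1*16 = 126 - 16 = 110)
X(P) = 3 - (110 + P)/(30 + P) (X(P) = 3 - (P + 110)/(P + 30) = 3 - (110 + P)/(30 + P))
1/((24*9)*(-36) + X(188)) = 1/((24*9)*(-36) + 2*(-10 + 188)/(30 + 188)) = 1/(216*(-36) + 2*178/218) = 1/(-7776 + 2*(1/218)*178) = 1/(-7776 + 178/109) = 1/(-847406/109) = -109/847406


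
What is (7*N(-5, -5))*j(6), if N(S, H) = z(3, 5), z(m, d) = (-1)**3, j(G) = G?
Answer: -42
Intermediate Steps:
z(m, d) = -1
N(S, H) = -1
(7*N(-5, -5))*j(6) = (7*(-1))*6 = -7*6 = -42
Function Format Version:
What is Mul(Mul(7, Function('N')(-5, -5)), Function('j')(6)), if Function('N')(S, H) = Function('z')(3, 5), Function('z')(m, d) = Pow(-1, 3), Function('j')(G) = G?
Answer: -42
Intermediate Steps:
Function('z')(m, d) = -1
Function('N')(S, H) = -1
Mul(Mul(7, Function('N')(-5, -5)), Function('j')(6)) = Mul(Mul(7, -1), 6) = Mul(-7, 6) = -42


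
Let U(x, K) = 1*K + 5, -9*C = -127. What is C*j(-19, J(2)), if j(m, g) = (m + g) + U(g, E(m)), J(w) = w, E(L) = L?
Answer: -3937/9 ≈ -437.44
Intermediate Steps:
C = 127/9 (C = -1/9*(-127) = 127/9 ≈ 14.111)
U(x, K) = 5 + K (U(x, K) = K + 5 = 5 + K)
j(m, g) = 5 + g + 2*m (j(m, g) = (m + g) + (5 + m) = (g + m) + (5 + m) = 5 + g + 2*m)
C*j(-19, J(2)) = 127*(5 + 2 + 2*(-19))/9 = 127*(5 + 2 - 38)/9 = (127/9)*(-31) = -3937/9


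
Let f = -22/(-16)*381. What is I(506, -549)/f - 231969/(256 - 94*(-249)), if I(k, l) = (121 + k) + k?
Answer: -68882701/9015222 ≈ -7.6407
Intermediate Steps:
f = 4191/8 (f = -22*(-1/16)*381 = (11/8)*381 = 4191/8 ≈ 523.88)
I(k, l) = 121 + 2*k
I(506, -549)/f - 231969/(256 - 94*(-249)) = (121 + 2*506)/(4191/8) - 231969/(256 - 94*(-249)) = (121 + 1012)*(8/4191) - 231969/(256 + 23406) = 1133*(8/4191) - 231969/23662 = 824/381 - 231969*1/23662 = 824/381 - 231969/23662 = -68882701/9015222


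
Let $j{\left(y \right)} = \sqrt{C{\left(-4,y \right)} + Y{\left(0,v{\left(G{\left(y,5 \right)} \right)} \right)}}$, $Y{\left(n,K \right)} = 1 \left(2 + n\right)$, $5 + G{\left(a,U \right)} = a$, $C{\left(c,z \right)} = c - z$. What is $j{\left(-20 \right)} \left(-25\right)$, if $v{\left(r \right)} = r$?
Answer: $- 75 \sqrt{2} \approx -106.07$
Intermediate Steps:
$G{\left(a,U \right)} = -5 + a$
$Y{\left(n,K \right)} = 2 + n$
$j{\left(y \right)} = \sqrt{-2 - y}$ ($j{\left(y \right)} = \sqrt{\left(-4 - y\right) + \left(2 + 0\right)} = \sqrt{\left(-4 - y\right) + 2} = \sqrt{-2 - y}$)
$j{\left(-20 \right)} \left(-25\right) = \sqrt{-2 - -20} \left(-25\right) = \sqrt{-2 + 20} \left(-25\right) = \sqrt{18} \left(-25\right) = 3 \sqrt{2} \left(-25\right) = - 75 \sqrt{2}$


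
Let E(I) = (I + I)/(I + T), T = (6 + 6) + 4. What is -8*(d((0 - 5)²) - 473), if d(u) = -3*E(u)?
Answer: 156344/41 ≈ 3813.3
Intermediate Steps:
T = 16 (T = 12 + 4 = 16)
E(I) = 2*I/(16 + I) (E(I) = (I + I)/(I + 16) = (2*I)/(16 + I) = 2*I/(16 + I))
d(u) = -6*u/(16 + u)
-8*(d((0 - 5)²) - 473) = -8*(-6*(0 - 5)²/(16 + (0 - 5)²) - 473) = -8*(-6*(-5)²/(16 + (-5)²) - 473) = -8*(-6*25/(16 + 25) - 473) = -8*(-6*25/41 - 473) = -8*(-6*25*1/41 - 473) = -8*(-150/41 - 473) = -8*(-19543/41) = 156344/41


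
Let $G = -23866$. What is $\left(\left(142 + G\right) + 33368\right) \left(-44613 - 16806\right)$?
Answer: $-592324836$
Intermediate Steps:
$\left(\left(142 + G\right) + 33368\right) \left(-44613 - 16806\right) = \left(\left(142 - 23866\right) + 33368\right) \left(-44613 - 16806\right) = \left(-23724 + 33368\right) \left(-61419\right) = 9644 \left(-61419\right) = -592324836$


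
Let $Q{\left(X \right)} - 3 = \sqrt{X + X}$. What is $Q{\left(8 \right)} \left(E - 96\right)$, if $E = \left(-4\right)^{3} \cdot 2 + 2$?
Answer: $-1554$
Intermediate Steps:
$Q{\left(X \right)} = 3 + \sqrt{2} \sqrt{X}$ ($Q{\left(X \right)} = 3 + \sqrt{X + X} = 3 + \sqrt{2 X} = 3 + \sqrt{2} \sqrt{X}$)
$E = -126$ ($E = \left(-64\right) 2 + 2 = -128 + 2 = -126$)
$Q{\left(8 \right)} \left(E - 96\right) = \left(3 + \sqrt{2} \sqrt{8}\right) \left(-126 - 96\right) = \left(3 + \sqrt{2} \cdot 2 \sqrt{2}\right) \left(-222\right) = \left(3 + 4\right) \left(-222\right) = 7 \left(-222\right) = -1554$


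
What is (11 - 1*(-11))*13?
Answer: 286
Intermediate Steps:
(11 - 1*(-11))*13 = (11 + 11)*13 = 22*13 = 286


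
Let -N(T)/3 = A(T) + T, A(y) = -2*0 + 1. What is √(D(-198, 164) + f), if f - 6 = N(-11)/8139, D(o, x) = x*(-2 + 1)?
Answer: 2*I*√290727793/2713 ≈ 12.57*I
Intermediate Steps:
A(y) = 1 (A(y) = 0 + 1 = 1)
D(o, x) = -x (D(o, x) = x*(-1) = -x)
N(T) = -3 - 3*T (N(T) = -3*(1 + T) = -3 - 3*T)
f = 16288/2713 (f = 6 + (-3 - 3*(-11))/8139 = 6 + (-3 + 33)*(1/8139) = 6 + 30*(1/8139) = 6 + 10/2713 = 16288/2713 ≈ 6.0037)
√(D(-198, 164) + f) = √(-1*164 + 16288/2713) = √(-164 + 16288/2713) = √(-428644/2713) = 2*I*√290727793/2713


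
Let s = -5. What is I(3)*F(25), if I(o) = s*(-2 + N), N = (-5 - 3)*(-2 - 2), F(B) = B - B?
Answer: 0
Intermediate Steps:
F(B) = 0
N = 32 (N = -8*(-4) = 32)
I(o) = -150 (I(o) = -5*(-2 + 32) = -5*30 = -150)
I(3)*F(25) = -150*0 = 0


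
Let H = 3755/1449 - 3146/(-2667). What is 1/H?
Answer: 26289/99137 ≈ 0.26518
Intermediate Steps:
H = 99137/26289 (H = 3755*(1/1449) - 3146*(-1/2667) = 3755/1449 + 3146/2667 = 99137/26289 ≈ 3.7710)
1/H = 1/(99137/26289) = 26289/99137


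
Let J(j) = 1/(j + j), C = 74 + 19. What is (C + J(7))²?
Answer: 1697809/196 ≈ 8662.3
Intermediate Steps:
C = 93
J(j) = 1/(2*j)
(C + J(7))² = (93 + (½)/7)² = (93 + (½)*(⅐))² = (93 + 1/14)² = (1303/14)² = 1697809/196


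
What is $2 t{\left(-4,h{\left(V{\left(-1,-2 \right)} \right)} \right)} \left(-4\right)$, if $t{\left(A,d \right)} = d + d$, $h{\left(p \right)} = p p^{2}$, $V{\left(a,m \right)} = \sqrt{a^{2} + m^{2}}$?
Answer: $- 80 \sqrt{5} \approx -178.89$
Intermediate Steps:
$h{\left(p \right)} = p^{3}$
$t{\left(A,d \right)} = 2 d$
$2 t{\left(-4,h{\left(V{\left(-1,-2 \right)} \right)} \right)} \left(-4\right) = 2 \cdot 2 \left(\sqrt{\left(-1\right)^{2} + \left(-2\right)^{2}}\right)^{3} \left(-4\right) = 2 \cdot 2 \left(\sqrt{1 + 4}\right)^{3} \left(-4\right) = 2 \cdot 2 \left(\sqrt{5}\right)^{3} \left(-4\right) = 2 \cdot 2 \cdot 5 \sqrt{5} \left(-4\right) = 2 \cdot 10 \sqrt{5} \left(-4\right) = 20 \sqrt{5} \left(-4\right) = - 80 \sqrt{5}$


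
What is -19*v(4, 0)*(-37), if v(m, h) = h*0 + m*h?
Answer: 0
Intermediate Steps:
v(m, h) = h*m (v(m, h) = 0 + h*m = h*m)
-19*v(4, 0)*(-37) = -0*4*(-37) = -19*0*(-37) = 0*(-37) = 0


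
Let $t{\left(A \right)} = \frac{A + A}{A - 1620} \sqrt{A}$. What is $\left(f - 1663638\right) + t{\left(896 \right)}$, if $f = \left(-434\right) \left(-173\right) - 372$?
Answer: $-1588928 - \frac{3584 \sqrt{14}}{181} \approx -1.589 \cdot 10^{6}$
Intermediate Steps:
$f = 74710$ ($f = 75082 - 372 = 74710$)
$t{\left(A \right)} = \frac{2 A^{\frac{3}{2}}}{-1620 + A}$ ($t{\left(A \right)} = \frac{2 A}{-1620 + A} \sqrt{A} = \frac{2 A^{\frac{3}{2}}}{-1620 + A}$)
$\left(f - 1663638\right) + t{\left(896 \right)} = \left(74710 - 1663638\right) + \frac{2 \cdot 896^{\frac{3}{2}}}{-1620 + 896} = -1588928 + \frac{2 \cdot 7168 \sqrt{14}}{-724} = -1588928 + 2 \cdot 7168 \sqrt{14} \left(- \frac{1}{724}\right) = -1588928 - \frac{3584 \sqrt{14}}{181}$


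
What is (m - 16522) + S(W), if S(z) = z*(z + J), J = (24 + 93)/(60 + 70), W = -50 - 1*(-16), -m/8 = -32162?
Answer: 1209497/5 ≈ 2.4190e+5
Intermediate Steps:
m = 257296 (m = -8*(-32162) = 257296)
W = -34 (W = -50 + 16 = -34)
J = 9/10 (J = 117/130 = 117*(1/130) = 9/10 ≈ 0.90000)
S(z) = z*(9/10 + z) (S(z) = z*(z + 9/10) = z*(9/10 + z))
(m - 16522) + S(W) = (257296 - 16522) + (⅒)*(-34)*(9 + 10*(-34)) = 240774 + (⅒)*(-34)*(9 - 340) = 240774 + (⅒)*(-34)*(-331) = 240774 + 5627/5 = 1209497/5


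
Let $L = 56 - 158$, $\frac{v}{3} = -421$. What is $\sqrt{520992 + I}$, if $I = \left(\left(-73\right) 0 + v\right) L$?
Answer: $3 \sqrt{72202} \approx 806.11$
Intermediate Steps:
$v = -1263$ ($v = 3 \left(-421\right) = -1263$)
$L = -102$ ($L = 56 - 158 = -102$)
$I = 128826$ ($I = \left(\left(-73\right) 0 - 1263\right) \left(-102\right) = \left(0 - 1263\right) \left(-102\right) = \left(-1263\right) \left(-102\right) = 128826$)
$\sqrt{520992 + I} = \sqrt{520992 + 128826} = \sqrt{649818} = 3 \sqrt{72202}$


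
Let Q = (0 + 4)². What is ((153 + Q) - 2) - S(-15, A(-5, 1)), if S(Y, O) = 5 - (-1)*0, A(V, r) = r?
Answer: 162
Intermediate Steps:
Q = 16 (Q = 4² = 16)
S(Y, O) = 5 (S(Y, O) = 5 - 1*0 = 5 + 0 = 5)
((153 + Q) - 2) - S(-15, A(-5, 1)) = ((153 + 16) - 2) - 1*5 = (169 - 2) - 5 = 167 - 5 = 162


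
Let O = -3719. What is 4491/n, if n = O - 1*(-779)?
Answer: -1497/980 ≈ -1.5276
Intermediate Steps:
n = -2940 (n = -3719 - 1*(-779) = -3719 + 779 = -2940)
4491/n = 4491/(-2940) = 4491*(-1/2940) = -1497/980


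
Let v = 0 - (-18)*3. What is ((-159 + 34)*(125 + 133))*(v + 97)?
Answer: -4869750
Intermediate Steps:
v = 54 (v = 0 - 9*(-6) = 0 + 54 = 54)
((-159 + 34)*(125 + 133))*(v + 97) = ((-159 + 34)*(125 + 133))*(54 + 97) = -125*258*151 = -32250*151 = -4869750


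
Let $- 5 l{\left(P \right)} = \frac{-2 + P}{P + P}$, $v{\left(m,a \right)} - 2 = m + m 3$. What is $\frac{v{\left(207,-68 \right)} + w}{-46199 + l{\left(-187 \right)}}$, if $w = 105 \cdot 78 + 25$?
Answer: $- \frac{16914150}{86392319} \approx -0.19578$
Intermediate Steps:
$v{\left(m,a \right)} = 2 + 4 m$ ($v{\left(m,a \right)} = 2 + \left(m + m 3\right) = 2 + \left(m + 3 m\right) = 2 + 4 m$)
$w = 8215$ ($w = 8190 + 25 = 8215$)
$l{\left(P \right)} = - \frac{-2 + P}{10 P}$ ($l{\left(P \right)} = - \frac{\left(-2 + P\right) \frac{1}{P + P}}{5} = - \frac{\left(-2 + P\right) \frac{1}{2 P}}{5} = - \frac{\frac{1}{2} \frac{1}{P} \left(-2 + P\right)}{5} = - \frac{-2 + P}{10 P}$)
$\frac{v{\left(207,-68 \right)} + w}{-46199 + l{\left(-187 \right)}} = \frac{\left(2 + 4 \cdot 207\right) + 8215}{-46199 + \frac{2 - -187}{10 \left(-187\right)}} = \frac{\left(2 + 828\right) + 8215}{-46199 + \frac{1}{10} \left(- \frac{1}{187}\right) \left(2 + 187\right)} = \frac{830 + 8215}{-46199 + \frac{1}{10} \left(- \frac{1}{187}\right) 189} = \frac{9045}{-46199 - \frac{189}{1870}} = \frac{9045}{- \frac{86392319}{1870}} = 9045 \left(- \frac{1870}{86392319}\right) = - \frac{16914150}{86392319}$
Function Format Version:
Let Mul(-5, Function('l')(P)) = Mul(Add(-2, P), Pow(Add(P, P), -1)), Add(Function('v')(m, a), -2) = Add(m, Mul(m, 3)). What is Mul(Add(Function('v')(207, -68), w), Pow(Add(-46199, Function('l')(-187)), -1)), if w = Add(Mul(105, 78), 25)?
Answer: Rational(-16914150, 86392319) ≈ -0.19578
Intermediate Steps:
Function('v')(m, a) = Add(2, Mul(4, m)) (Function('v')(m, a) = Add(2, Add(m, Mul(m, 3))) = Add(2, Add(m, Mul(3, m))) = Add(2, Mul(4, m)))
w = 8215 (w = Add(8190, 25) = 8215)
Function('l')(P) = Mul(Rational(-1, 10), Pow(P, -1), Add(-2, P)) (Function('l')(P) = Mul(Rational(-1, 5), Mul(Add(-2, P), Pow(Add(P, P), -1))) = Mul(Rational(-1, 5), Mul(Add(-2, P), Pow(Mul(2, P), -1))) = Mul(Rational(-1, 5), Mul(Add(-2, P), Mul(Rational(1, 2), Pow(P, -1)))) = Mul(Rational(-1, 5), Mul(Rational(1, 2), Pow(P, -1), Add(-2, P))) = Mul(Rational(-1, 10), Pow(P, -1), Add(-2, P)))
Mul(Add(Function('v')(207, -68), w), Pow(Add(-46199, Function('l')(-187)), -1)) = Mul(Add(Add(2, Mul(4, 207)), 8215), Pow(Add(-46199, Mul(Rational(1, 10), Pow(-187, -1), Add(2, Mul(-1, -187)))), -1)) = Mul(Add(Add(2, 828), 8215), Pow(Add(-46199, Mul(Rational(1, 10), Rational(-1, 187), Add(2, 187))), -1)) = Mul(Add(830, 8215), Pow(Add(-46199, Mul(Rational(1, 10), Rational(-1, 187), 189)), -1)) = Mul(9045, Pow(Add(-46199, Rational(-189, 1870)), -1)) = Mul(9045, Pow(Rational(-86392319, 1870), -1)) = Mul(9045, Rational(-1870, 86392319)) = Rational(-16914150, 86392319)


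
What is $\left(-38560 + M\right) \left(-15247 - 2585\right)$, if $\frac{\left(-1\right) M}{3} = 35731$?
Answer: $2599067496$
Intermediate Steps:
$M = -107193$ ($M = \left(-3\right) 35731 = -107193$)
$\left(-38560 + M\right) \left(-15247 - 2585\right) = \left(-38560 - 107193\right) \left(-15247 - 2585\right) = \left(-145753\right) \left(-17832\right) = 2599067496$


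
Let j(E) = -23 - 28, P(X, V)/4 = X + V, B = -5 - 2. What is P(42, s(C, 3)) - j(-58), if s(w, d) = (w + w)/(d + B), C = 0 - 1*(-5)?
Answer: 209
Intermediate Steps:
B = -7
C = 5 (C = 0 + 5 = 5)
s(w, d) = 2*w/(-7 + d) (s(w, d) = (w + w)/(d - 7) = (2*w)/(-7 + d) = 2*w/(-7 + d))
P(X, V) = 4*V + 4*X (P(X, V) = 4*(X + V) = 4*(V + X) = 4*V + 4*X)
j(E) = -51
P(42, s(C, 3)) - j(-58) = (4*(2*5/(-7 + 3)) + 4*42) - 1*(-51) = (4*(2*5/(-4)) + 168) + 51 = (4*(2*5*(-¼)) + 168) + 51 = (4*(-5/2) + 168) + 51 = (-10 + 168) + 51 = 158 + 51 = 209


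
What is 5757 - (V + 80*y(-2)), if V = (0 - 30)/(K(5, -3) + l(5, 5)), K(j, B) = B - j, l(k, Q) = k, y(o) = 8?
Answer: 5107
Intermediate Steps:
V = 10 (V = (0 - 30)/((-3 - 1*5) + 5) = -30/((-3 - 5) + 5) = -30/(-8 + 5) = -30/(-3) = -30*(-⅓) = 10)
5757 - (V + 80*y(-2)) = 5757 - (10 + 80*8) = 5757 - (10 + 640) = 5757 - 1*650 = 5757 - 650 = 5107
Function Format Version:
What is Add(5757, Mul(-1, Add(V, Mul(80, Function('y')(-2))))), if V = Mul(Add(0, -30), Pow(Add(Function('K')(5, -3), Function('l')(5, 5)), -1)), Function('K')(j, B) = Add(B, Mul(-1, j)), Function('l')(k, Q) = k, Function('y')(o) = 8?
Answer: 5107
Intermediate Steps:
V = 10 (V = Mul(Add(0, -30), Pow(Add(Add(-3, Mul(-1, 5)), 5), -1)) = Mul(-30, Pow(Add(Add(-3, -5), 5), -1)) = Mul(-30, Pow(Add(-8, 5), -1)) = Mul(-30, Pow(-3, -1)) = Mul(-30, Rational(-1, 3)) = 10)
Add(5757, Mul(-1, Add(V, Mul(80, Function('y')(-2))))) = Add(5757, Mul(-1, Add(10, Mul(80, 8)))) = Add(5757, Mul(-1, Add(10, 640))) = Add(5757, Mul(-1, 650)) = Add(5757, -650) = 5107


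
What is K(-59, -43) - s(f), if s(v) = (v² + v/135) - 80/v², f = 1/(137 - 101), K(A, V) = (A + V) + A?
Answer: 2012409341/19440 ≈ 1.0352e+5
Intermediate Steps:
K(A, V) = V + 2*A
f = 1/36 ≈ 0.027778
s(v) = v² - 80/v² + v/135 (s(v) = (v² + v/135) - 80/v² = v² - 80/v² + v/135)
K(-59, -43) - s(f) = (-43 + 2*(-59)) - ((1/36)² - 80/36⁻² + (1/135)*(1/36)) = (-43 - 118) - (1/1296 - 80*1296 + 1/4860) = -161 - (1/1296 - 103680 + 1/4860) = -161 - 1*(-2015539181/19440) = -161 + 2015539181/19440 = 2012409341/19440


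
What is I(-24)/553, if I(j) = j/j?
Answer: 1/553 ≈ 0.0018083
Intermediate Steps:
I(j) = 1
I(-24)/553 = 1/553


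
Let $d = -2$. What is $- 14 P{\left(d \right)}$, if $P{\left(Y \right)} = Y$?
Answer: $28$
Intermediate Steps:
$- 14 P{\left(d \right)} = \left(-14\right) \left(-2\right) = 28$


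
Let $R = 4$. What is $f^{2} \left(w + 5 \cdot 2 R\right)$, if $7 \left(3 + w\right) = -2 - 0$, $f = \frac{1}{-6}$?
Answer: $\frac{257}{252} \approx 1.0198$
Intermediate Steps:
$f = - \frac{1}{6} \approx -0.16667$
$w = - \frac{23}{7}$ ($w = -3 + \frac{-2 - 0}{7} = -3 + \frac{-2 + 0}{7} = -3 + \frac{1}{7} \left(-2\right) = -3 - \frac{2}{7} = - \frac{23}{7} \approx -3.2857$)
$f^{2} \left(w + 5 \cdot 2 R\right) = \left(- \frac{1}{6}\right)^{2} \left(- \frac{23}{7} + 5 \cdot 2 \cdot 4\right) = \frac{- \frac{23}{7} + 10 \cdot 4}{36} = \frac{- \frac{23}{7} + 40}{36} = \frac{1}{36} \cdot \frac{257}{7} = \frac{257}{252}$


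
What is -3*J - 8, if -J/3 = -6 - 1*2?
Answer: -80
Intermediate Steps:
J = 24 (J = -3*(-6 - 1*2) = -3*(-6 - 2) = -3*(-8) = 24)
-3*J - 8 = -3*24 - 8 = -72 - 8 = -80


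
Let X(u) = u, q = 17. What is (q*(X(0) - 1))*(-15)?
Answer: 255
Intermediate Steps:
(q*(X(0) - 1))*(-15) = (17*(0 - 1))*(-15) = (17*(-1))*(-15) = -17*(-15) = 255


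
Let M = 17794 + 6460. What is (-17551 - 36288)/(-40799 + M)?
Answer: 53839/16545 ≈ 3.2541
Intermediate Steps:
M = 24254
(-17551 - 36288)/(-40799 + M) = (-17551 - 36288)/(-40799 + 24254) = -53839/(-16545) = -53839*(-1/16545) = 53839/16545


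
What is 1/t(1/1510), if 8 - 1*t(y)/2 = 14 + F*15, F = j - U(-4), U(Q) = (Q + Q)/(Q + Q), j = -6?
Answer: 1/198 ≈ 0.0050505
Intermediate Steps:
U(Q) = 1 (U(Q) = (2*Q)/((2*Q)) = (2*Q)*(1/(2*Q)) = 1)
F = -7 (F = -6 - 1*1 = -6 - 1 = -7)
t(y) = 198 (t(y) = 16 - 2*(14 - 7*15) = 16 - 2*(14 - 105) = 16 - 2*(-91) = 16 + 182 = 198)
1/t(1/1510) = 1/198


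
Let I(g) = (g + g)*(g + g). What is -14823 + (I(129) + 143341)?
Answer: 195082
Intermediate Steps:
I(g) = 4*g² (I(g) = (2*g)*(2*g) = 4*g²)
-14823 + (I(129) + 143341) = -14823 + (4*129² + 143341) = -14823 + (4*16641 + 143341) = -14823 + (66564 + 143341) = -14823 + 209905 = 195082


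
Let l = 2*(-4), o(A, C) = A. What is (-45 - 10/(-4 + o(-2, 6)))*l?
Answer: 1040/3 ≈ 346.67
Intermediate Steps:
l = -8
(-45 - 10/(-4 + o(-2, 6)))*l = (-45 - 10/(-4 - 2))*(-8) = (-45 - 10/(-6))*(-8) = (-45 - ⅙*(-10))*(-8) = (-45 + 5/3)*(-8) = -130/3*(-8) = 1040/3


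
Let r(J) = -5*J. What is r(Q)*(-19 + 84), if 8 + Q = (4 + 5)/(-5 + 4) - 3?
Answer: 6500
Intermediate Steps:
Q = -20 (Q = -8 + ((4 + 5)/(-5 + 4) - 3) = -8 + (9/(-1) - 3) = -8 + (9*(-1) - 3) = -8 + (-9 - 3) = -8 - 12 = -20)
r(Q)*(-19 + 84) = (-5*(-20))*(-19 + 84) = 100*65 = 6500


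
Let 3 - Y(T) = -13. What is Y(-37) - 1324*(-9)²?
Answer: -107228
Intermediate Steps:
Y(T) = 16 (Y(T) = 3 - 1*(-13) = 3 + 13 = 16)
Y(-37) - 1324*(-9)² = 16 - 1324*(-9)² = 16 - 1324*81 = 16 - 107244 = -107228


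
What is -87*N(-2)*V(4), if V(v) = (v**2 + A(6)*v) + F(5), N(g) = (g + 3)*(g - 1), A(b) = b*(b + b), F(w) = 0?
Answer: 79344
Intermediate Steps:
A(b) = 2*b**2 (A(b) = b*(2*b) = 2*b**2)
N(g) = (-1 + g)*(3 + g) (N(g) = (3 + g)*(-1 + g) = (-1 + g)*(3 + g))
V(v) = v**2 + 72*v (V(v) = (v**2 + (2*6**2)*v) + 0 = (v**2 + (2*36)*v) + 0 = (v**2 + 72*v) + 0 = v**2 + 72*v)
-87*N(-2)*V(4) = -87*(-3 + (-2)**2 + 2*(-2))*4*(72 + 4) = -87*(-3 + 4 - 4)*4*76 = -(-261)*304 = -87*(-912) = 79344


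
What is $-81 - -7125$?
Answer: $7044$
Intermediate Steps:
$-81 - -7125 = -81 + 7125 = 7044$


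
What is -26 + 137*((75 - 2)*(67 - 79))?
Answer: -120038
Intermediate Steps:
-26 + 137*((75 - 2)*(67 - 79)) = -26 + 137*(73*(-12)) = -26 + 137*(-876) = -26 - 120012 = -120038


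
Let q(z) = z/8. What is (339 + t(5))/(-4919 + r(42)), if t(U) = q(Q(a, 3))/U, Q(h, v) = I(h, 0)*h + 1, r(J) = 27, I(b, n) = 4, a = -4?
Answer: -2709/39136 ≈ -0.069220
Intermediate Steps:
Q(h, v) = 1 + 4*h (Q(h, v) = 4*h + 1 = 1 + 4*h)
q(z) = z/8 (q(z) = z*(⅛) = z/8)
t(U) = -15/(8*U) (t(U) = ((1 + 4*(-4))/8)/U = ((1 - 16)/8)/U = ((⅛)*(-15))/U = -15/(8*U))
(339 + t(5))/(-4919 + r(42)) = (339 - 15/8/5)/(-4919 + 27) = (339 - 15/8*⅕)/(-4892) = (339 - 3/8)*(-1/4892) = (2709/8)*(-1/4892) = -2709/39136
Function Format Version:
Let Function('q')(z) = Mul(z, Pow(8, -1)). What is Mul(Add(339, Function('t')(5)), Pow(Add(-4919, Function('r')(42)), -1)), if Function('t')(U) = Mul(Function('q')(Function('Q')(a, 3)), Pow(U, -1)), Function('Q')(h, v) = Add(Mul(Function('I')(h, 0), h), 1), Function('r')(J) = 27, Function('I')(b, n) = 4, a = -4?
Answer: Rational(-2709, 39136) ≈ -0.069220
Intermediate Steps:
Function('Q')(h, v) = Add(1, Mul(4, h)) (Function('Q')(h, v) = Add(Mul(4, h), 1) = Add(1, Mul(4, h)))
Function('q')(z) = Mul(Rational(1, 8), z) (Function('q')(z) = Mul(z, Rational(1, 8)) = Mul(Rational(1, 8), z))
Function('t')(U) = Mul(Rational(-15, 8), Pow(U, -1)) (Function('t')(U) = Mul(Mul(Rational(1, 8), Add(1, Mul(4, -4))), Pow(U, -1)) = Mul(Mul(Rational(1, 8), Add(1, -16)), Pow(U, -1)) = Mul(Mul(Rational(1, 8), -15), Pow(U, -1)) = Mul(Rational(-15, 8), Pow(U, -1)))
Mul(Add(339, Function('t')(5)), Pow(Add(-4919, Function('r')(42)), -1)) = Mul(Add(339, Mul(Rational(-15, 8), Pow(5, -1))), Pow(Add(-4919, 27), -1)) = Mul(Add(339, Mul(Rational(-15, 8), Rational(1, 5))), Pow(-4892, -1)) = Mul(Add(339, Rational(-3, 8)), Rational(-1, 4892)) = Mul(Rational(2709, 8), Rational(-1, 4892)) = Rational(-2709, 39136)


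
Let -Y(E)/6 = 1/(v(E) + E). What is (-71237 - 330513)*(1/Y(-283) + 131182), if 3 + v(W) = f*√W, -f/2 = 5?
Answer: -158164555750/3 - 2008750*I*√283/3 ≈ -5.2722e+10 - 1.1264e+7*I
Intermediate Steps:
f = -10 (f = -2*5 = -10)
v(W) = -3 - 10*√W
Y(E) = -6/(-3 + E - 10*√E) (Y(E) = -6/((-3 - 10*√E) + E) = -6/(-3 + E - 10*√E))
(-71237 - 330513)*(1/Y(-283) + 131182) = (-71237 - 330513)*(1/(6/(3 - 1*(-283) + 10*√(-283))) + 131182) = -401750*(1/(6/(3 + 283 + 10*(I*√283))) + 131182) = -401750*(1/(6/(3 + 283 + 10*I*√283)) + 131182) = -401750*(1/(6/(286 + 10*I*√283)) + 131182) = -401750*((143/3 + 5*I*√283/3) + 131182) = -401750*(393689/3 + 5*I*√283/3) = -158164555750/3 - 2008750*I*√283/3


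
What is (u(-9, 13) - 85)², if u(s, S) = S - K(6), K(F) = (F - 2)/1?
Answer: 5776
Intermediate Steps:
K(F) = -2 + F (K(F) = (-2 + F)*1 = -2 + F)
u(s, S) = -4 + S (u(s, S) = S - (-2 + 6) = S - 1*4 = S - 4 = -4 + S)
(u(-9, 13) - 85)² = ((-4 + 13) - 85)² = (9 - 85)² = (-76)² = 5776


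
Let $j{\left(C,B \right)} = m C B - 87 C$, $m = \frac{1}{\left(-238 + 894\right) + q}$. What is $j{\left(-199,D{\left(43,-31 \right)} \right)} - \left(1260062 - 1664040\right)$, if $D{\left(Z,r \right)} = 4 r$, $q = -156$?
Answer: $\frac{52667544}{125} \approx 4.2134 \cdot 10^{5}$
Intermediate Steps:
$m = \frac{1}{500}$ ($m = \frac{1}{\left(-238 + 894\right) - 156} = \frac{1}{656 - 156} = \frac{1}{500} \approx 0.002$)
$j{\left(C,B \right)} = - 87 C + \frac{B C}{500}$ ($j{\left(C,B \right)} = \frac{C}{500} B - 87 C = \frac{B C}{500} - 87 C = - 87 C + \frac{B C}{500}$)
$j{\left(-199,D{\left(43,-31 \right)} \right)} - \left(1260062 - 1664040\right) = \frac{1}{500} \left(-199\right) \left(-43500 + 4 \left(-31\right)\right) - \left(1260062 - 1664040\right) = \frac{1}{500} \left(-199\right) \left(-43500 - 124\right) - \left(1260062 - 1664040\right) = \frac{1}{500} \left(-199\right) \left(-43624\right) - -403978 = \frac{2170294}{125} + 403978 = \frac{52667544}{125}$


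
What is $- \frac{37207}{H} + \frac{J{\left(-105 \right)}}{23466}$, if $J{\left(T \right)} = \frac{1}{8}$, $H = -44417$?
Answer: $\frac{6984840113}{8338314576} \approx 0.83768$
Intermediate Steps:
$J{\left(T \right)} = \frac{1}{8}$
$- \frac{37207}{H} + \frac{J{\left(-105 \right)}}{23466} = - \frac{37207}{-44417} + \frac{1}{8 \cdot 23466} = \left(-37207\right) \left(- \frac{1}{44417}\right) + \frac{1}{8} \cdot \frac{1}{23466} = \frac{37207}{44417} + \frac{1}{187728} = \frac{6984840113}{8338314576}$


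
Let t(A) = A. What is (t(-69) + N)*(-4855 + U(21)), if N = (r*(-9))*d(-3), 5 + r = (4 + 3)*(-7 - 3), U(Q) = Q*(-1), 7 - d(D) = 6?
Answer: -2954856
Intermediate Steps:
d(D) = 1 (d(D) = 7 - 1*6 = 7 - 6 = 1)
U(Q) = -Q
r = -75 (r = -5 + (4 + 3)*(-7 - 3) = -5 + 7*(-10) = -5 - 70 = -75)
N = 675 (N = -75*(-9)*1 = 675*1 = 675)
(t(-69) + N)*(-4855 + U(21)) = (-69 + 675)*(-4855 - 1*21) = 606*(-4855 - 21) = 606*(-4876) = -2954856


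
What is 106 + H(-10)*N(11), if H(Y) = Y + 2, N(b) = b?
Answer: 18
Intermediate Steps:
H(Y) = 2 + Y
106 + H(-10)*N(11) = 106 + (2 - 10)*11 = 106 - 8*11 = 106 - 88 = 18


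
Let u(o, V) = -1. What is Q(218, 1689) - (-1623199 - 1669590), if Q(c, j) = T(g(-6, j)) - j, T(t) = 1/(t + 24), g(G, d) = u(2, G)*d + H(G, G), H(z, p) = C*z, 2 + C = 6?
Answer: 5558667899/1689 ≈ 3.2911e+6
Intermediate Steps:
C = 4 (C = -2 + 6 = 4)
H(z, p) = 4*z
g(G, d) = -d + 4*G
T(t) = 1/(24 + t)
Q(c, j) = -j - 1/j (Q(c, j) = 1/(24 + (-j + 4*(-6))) - j = 1/(24 + (-j - 24)) - j = 1/(24 + (-24 - j)) - j = 1/(-j) - j = -1/j - j = -j - 1/j)
Q(218, 1689) - (-1623199 - 1669590) = (-1*1689 - 1/1689) - (-1623199 - 1669590) = (-1689 - 1*1/1689) - 1*(-3292789) = (-1689 - 1/1689) + 3292789 = -2852722/1689 + 3292789 = 5558667899/1689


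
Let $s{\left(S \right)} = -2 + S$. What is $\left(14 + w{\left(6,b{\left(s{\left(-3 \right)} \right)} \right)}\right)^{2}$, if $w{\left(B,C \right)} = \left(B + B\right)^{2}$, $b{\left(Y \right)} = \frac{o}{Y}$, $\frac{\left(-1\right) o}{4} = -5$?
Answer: $24964$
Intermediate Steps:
$o = 20$ ($o = \left(-4\right) \left(-5\right) = 20$)
$b{\left(Y \right)} = \frac{20}{Y}$
$w{\left(B,C \right)} = 4 B^{2}$ ($w{\left(B,C \right)} = \left(2 B\right)^{2} = 4 B^{2}$)
$\left(14 + w{\left(6,b{\left(s{\left(-3 \right)} \right)} \right)}\right)^{2} = \left(14 + 4 \cdot 6^{2}\right)^{2} = \left(14 + 4 \cdot 36\right)^{2} = \left(14 + 144\right)^{2} = 158^{2} = 24964$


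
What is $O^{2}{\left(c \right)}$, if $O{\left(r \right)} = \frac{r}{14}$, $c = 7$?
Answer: $\frac{1}{4} \approx 0.25$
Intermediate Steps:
$O{\left(r \right)} = \frac{r}{14}$ ($O{\left(r \right)} = r \frac{1}{14} = \frac{r}{14}$)
$O^{2}{\left(c \right)} = \left(\frac{1}{14} \cdot 7\right)^{2} = \left(\frac{1}{2}\right)^{2} = \frac{1}{4}$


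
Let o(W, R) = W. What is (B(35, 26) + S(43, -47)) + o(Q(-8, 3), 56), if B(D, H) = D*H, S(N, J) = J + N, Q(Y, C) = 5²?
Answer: 931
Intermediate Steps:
Q(Y, C) = 25
(B(35, 26) + S(43, -47)) + o(Q(-8, 3), 56) = (35*26 + (-47 + 43)) + 25 = (910 - 4) + 25 = 906 + 25 = 931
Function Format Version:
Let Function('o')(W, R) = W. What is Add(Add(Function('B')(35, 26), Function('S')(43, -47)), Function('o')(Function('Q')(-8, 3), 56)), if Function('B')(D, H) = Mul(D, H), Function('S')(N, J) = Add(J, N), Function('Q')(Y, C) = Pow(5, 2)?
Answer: 931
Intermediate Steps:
Function('Q')(Y, C) = 25
Add(Add(Function('B')(35, 26), Function('S')(43, -47)), Function('o')(Function('Q')(-8, 3), 56)) = Add(Add(Mul(35, 26), Add(-47, 43)), 25) = Add(Add(910, -4), 25) = Add(906, 25) = 931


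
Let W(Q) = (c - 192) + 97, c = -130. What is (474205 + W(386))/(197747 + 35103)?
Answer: 47398/23285 ≈ 2.0356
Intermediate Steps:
W(Q) = -225 (W(Q) = (-130 - 192) + 97 = -322 + 97 = -225)
(474205 + W(386))/(197747 + 35103) = (474205 - 225)/(197747 + 35103) = 473980/232850 = 473980*(1/232850) = 47398/23285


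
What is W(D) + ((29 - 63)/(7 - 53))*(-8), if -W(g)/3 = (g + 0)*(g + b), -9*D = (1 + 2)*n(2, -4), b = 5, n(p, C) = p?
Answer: 190/69 ≈ 2.7536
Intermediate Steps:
D = -⅔ (D = -(1 + 2)*2/9 = -2/3 = -⅑*6 = -⅔ ≈ -0.66667)
W(g) = -3*g*(5 + g) (W(g) = -3*(g + 0)*(g + 5) = -3*g*(5 + g))
W(D) + ((29 - 63)/(7 - 53))*(-8) = -3*(-⅔)*(5 - ⅔) + ((29 - 63)/(7 - 53))*(-8) = -3*(-⅔)*13/3 - 34/(-46)*(-8) = 26/3 - 34*(-1/46)*(-8) = 26/3 + (17/23)*(-8) = 26/3 - 136/23 = 190/69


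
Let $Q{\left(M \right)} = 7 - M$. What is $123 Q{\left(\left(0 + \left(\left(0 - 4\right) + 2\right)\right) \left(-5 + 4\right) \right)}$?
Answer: $615$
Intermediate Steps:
$123 Q{\left(\left(0 + \left(\left(0 - 4\right) + 2\right)\right) \left(-5 + 4\right) \right)} = 123 \left(7 - \left(0 + \left(\left(0 - 4\right) + 2\right)\right) \left(-5 + 4\right)\right) = 123 \left(7 - \left(0 + \left(-4 + 2\right)\right) \left(-1\right)\right) = 123 \left(7 - \left(0 - 2\right) \left(-1\right)\right) = 123 \left(7 - \left(-2\right) \left(-1\right)\right) = 123 \left(7 - 2\right) = 123 \cdot 5 = 615$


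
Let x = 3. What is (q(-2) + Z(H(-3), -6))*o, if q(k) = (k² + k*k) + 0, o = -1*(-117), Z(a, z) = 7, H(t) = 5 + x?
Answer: 1755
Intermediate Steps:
H(t) = 8 (H(t) = 5 + 3 = 8)
o = 117
q(k) = 2*k² (q(k) = (k² + k²) + 0 = 2*k² + 0 = 2*k²)
(q(-2) + Z(H(-3), -6))*o = (2*(-2)² + 7)*117 = (2*4 + 7)*117 = (8 + 7)*117 = 15*117 = 1755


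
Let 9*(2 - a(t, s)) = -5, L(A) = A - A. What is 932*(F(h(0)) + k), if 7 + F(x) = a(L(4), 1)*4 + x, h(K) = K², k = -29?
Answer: -216224/9 ≈ -24025.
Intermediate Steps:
L(A) = 0
a(t, s) = 23/9 (a(t, s) = 2 - ⅑*(-5) = 2 + 5/9 = 23/9)
F(x) = 29/9 + x (F(x) = -7 + ((23/9)*4 + x) = -7 + (92/9 + x) = 29/9 + x)
932*(F(h(0)) + k) = 932*((29/9 + 0²) - 29) = 932*((29/9 + 0) - 29) = 932*(29/9 - 29) = 932*(-232/9) = -216224/9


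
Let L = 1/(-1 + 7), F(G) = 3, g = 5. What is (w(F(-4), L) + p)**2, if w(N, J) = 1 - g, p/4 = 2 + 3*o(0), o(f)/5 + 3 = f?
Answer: 30976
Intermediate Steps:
o(f) = -15 + 5*f
p = -172 (p = 4*(2 + 3*(-15 + 5*0)) = 4*(2 + 3*(-15 + 0)) = 4*(2 + 3*(-15)) = 4*(2 - 45) = 4*(-43) = -172)
L = 1/6 ≈ 0.16667
w(N, J) = -4 (w(N, J) = 1 - 1*5 = 1 - 5 = -4)
(w(F(-4), L) + p)**2 = (-4 - 172)**2 = (-176)**2 = 30976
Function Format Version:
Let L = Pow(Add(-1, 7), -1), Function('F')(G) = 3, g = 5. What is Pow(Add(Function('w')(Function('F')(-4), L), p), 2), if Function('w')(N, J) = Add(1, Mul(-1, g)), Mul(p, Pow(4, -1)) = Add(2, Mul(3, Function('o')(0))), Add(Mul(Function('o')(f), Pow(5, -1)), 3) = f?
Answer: 30976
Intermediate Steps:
Function('o')(f) = Add(-15, Mul(5, f))
p = -172 (p = Mul(4, Add(2, Mul(3, Add(-15, Mul(5, 0))))) = Mul(4, Add(2, Mul(3, Add(-15, 0)))) = Mul(4, Add(2, Mul(3, -15))) = Mul(4, Add(2, -45)) = Mul(4, -43) = -172)
L = Rational(1, 6) (L = Pow(6, -1) = Rational(1, 6) ≈ 0.16667)
Function('w')(N, J) = -4 (Function('w')(N, J) = Add(1, Mul(-1, 5)) = Add(1, -5) = -4)
Pow(Add(Function('w')(Function('F')(-4), L), p), 2) = Pow(Add(-4, -172), 2) = Pow(-176, 2) = 30976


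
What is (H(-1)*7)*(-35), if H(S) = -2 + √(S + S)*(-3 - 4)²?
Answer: 490 - 12005*I*√2 ≈ 490.0 - 16978.0*I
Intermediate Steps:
H(S) = -2 + 49*√2*√S (H(S) = -2 + √(2*S)*(-7)² = -2 + (√2*√S)*49 = -2 + 49*√2*√S)
(H(-1)*7)*(-35) = ((-2 + 49*√2*√(-1))*7)*(-35) = ((-2 + 49*√2*I)*7)*(-35) = ((-2 + 49*I*√2)*7)*(-35) = (-14 + 343*I*√2)*(-35) = 490 - 12005*I*√2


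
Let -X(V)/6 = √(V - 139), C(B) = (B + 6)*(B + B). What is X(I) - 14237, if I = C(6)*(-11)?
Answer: -14237 - 6*I*√1723 ≈ -14237.0 - 249.05*I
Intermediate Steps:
C(B) = 2*B*(6 + B) (C(B) = (6 + B)*(2*B) = 2*B*(6 + B))
I = -1584 (I = (2*6*(6 + 6))*(-11) = (2*6*12)*(-11) = 144*(-11) = -1584)
X(V) = -6*√(-139 + V) (X(V) = -6*√(V - 139) = -6*√(-139 + V))
X(I) - 14237 = -6*√(-139 - 1584) - 14237 = -6*I*√1723 - 14237 = -14237 - 6*I*√1723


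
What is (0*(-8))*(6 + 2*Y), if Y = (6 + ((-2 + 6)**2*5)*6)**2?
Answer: 0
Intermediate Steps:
Y = 236196 (Y = (6 + (4**2*5)*6)**2 = (6 + (16*5)*6)**2 = (6 + 80*6)**2 = (6 + 480)**2 = 486**2 = 236196)
(0*(-8))*(6 + 2*Y) = (0*(-8))*(6 + 2*236196) = 0*(6 + 472392) = 0*472398 = 0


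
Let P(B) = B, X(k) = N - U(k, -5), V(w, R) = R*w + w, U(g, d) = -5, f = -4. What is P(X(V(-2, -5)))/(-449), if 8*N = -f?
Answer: -11/898 ≈ -0.012249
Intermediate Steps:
N = ½ (N = (-1*(-4))/8 = (⅛)*4 = ½ ≈ 0.50000)
V(w, R) = w + R*w
X(k) = 11/2 (X(k) = ½ - 1*(-5) = ½ + 5 = 11/2)
P(X(V(-2, -5)))/(-449) = (11/2)/(-449) = (11/2)*(-1/449) = -11/898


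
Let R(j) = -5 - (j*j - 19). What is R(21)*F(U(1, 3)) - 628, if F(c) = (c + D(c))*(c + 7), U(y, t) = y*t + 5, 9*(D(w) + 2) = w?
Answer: -134254/3 ≈ -44751.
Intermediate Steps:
D(w) = -2 + w/9
U(y, t) = 5 + t*y (U(y, t) = t*y + 5 = 5 + t*y)
F(c) = (-2 + 10*c/9)*(7 + c) (F(c) = (c + (-2 + c/9))*(c + 7) = (-2 + 10*c/9)*(7 + c))
R(j) = 14 - j² (R(j) = -5 - (j² - 19) = -5 - (-19 + j²) = -5 + (19 - j²) = 14 - j²)
R(21)*F(U(1, 3)) - 628 = (14 - 1*21²)*(-14 + 10*(5 + 3*1)²/9 + 52*(5 + 3*1)/9) - 628 = (14 - 1*441)*(-14 + 10*(5 + 3)²/9 + 52*(5 + 3)/9) - 628 = (14 - 441)*(-14 + (10/9)*8² + (52/9)*8) - 628 = -427*(-14 + (10/9)*64 + 416/9) - 628 = -427*(-14 + 640/9 + 416/9) - 628 = -427*310/3 - 628 = -132370/3 - 628 = -134254/3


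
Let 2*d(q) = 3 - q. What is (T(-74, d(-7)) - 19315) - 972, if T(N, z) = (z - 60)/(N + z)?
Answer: -1399748/69 ≈ -20286.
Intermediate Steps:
d(q) = 3/2 - q/2 (d(q) = (3 - q)/2 = 3/2 - q/2)
T(N, z) = (-60 + z)/(N + z)
(T(-74, d(-7)) - 19315) - 972 = ((-60 + (3/2 - ½*(-7)))/(-74 + (3/2 - ½*(-7))) - 19315) - 972 = ((-60 + (3/2 + 7/2))/(-74 + (3/2 + 7/2)) - 19315) - 972 = ((-60 + 5)/(-74 + 5) - 19315) - 972 = (-55/(-69) - 19315) - 972 = (-1/69*(-55) - 19315) - 972 = (55/69 - 19315) - 972 = -1332680/69 - 972 = -1399748/69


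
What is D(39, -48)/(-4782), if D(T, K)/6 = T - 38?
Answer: -1/797 ≈ -0.0012547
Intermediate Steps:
D(T, K) = -228 + 6*T (D(T, K) = 6*(T - 38) = 6*(-38 + T) = -228 + 6*T)
D(39, -48)/(-4782) = (-228 + 6*39)/(-4782) = (-228 + 234)*(-1/4782) = 6*(-1/4782) = -1/797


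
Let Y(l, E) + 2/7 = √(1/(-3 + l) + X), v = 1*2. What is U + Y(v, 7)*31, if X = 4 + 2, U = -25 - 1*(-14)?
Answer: -139/7 + 31*√5 ≈ 49.461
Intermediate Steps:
v = 2
U = -11 (U = -25 + 14 = -11)
X = 6
Y(l, E) = -2/7 + √(6 + 1/(-3 + l)) (Y(l, E) = -2/7 + √(1/(-3 + l) + 6) = -2/7 + √(6 + 1/(-3 + l)))
U + Y(v, 7)*31 = -11 + (-2/7 + √((-17 + 6*2)/(-3 + 2)))*31 = -11 + (-2/7 + √((-17 + 12)/(-1)))*31 = -11 + (-2/7 + √(-1*(-5)))*31 = -11 + (-2/7 + √5)*31 = -11 + (-62/7 + 31*√5) = -139/7 + 31*√5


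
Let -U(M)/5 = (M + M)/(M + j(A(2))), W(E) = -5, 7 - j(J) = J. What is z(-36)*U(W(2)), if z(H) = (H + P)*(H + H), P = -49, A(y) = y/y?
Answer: 306000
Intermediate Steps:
A(y) = 1
j(J) = 7 - J
z(H) = 2*H*(-49 + H) (z(H) = (H - 49)*(H + H) = (-49 + H)*(2*H) = 2*H*(-49 + H))
U(M) = -10*M/(6 + M) (U(M) = -5*(M + M)/(M + (7 - 1*1)) = -5*2*M/(M + (7 - 1)) = -5*2*M/(M + 6) = -5*2*M/(6 + M) = -10*M/(6 + M))
z(-36)*U(W(2)) = (2*(-36)*(-49 - 36))*(-10*(-5)/(6 - 5)) = (2*(-36)*(-85))*(-10*(-5)/1) = 6120*(-10*(-5)*1) = 6120*50 = 306000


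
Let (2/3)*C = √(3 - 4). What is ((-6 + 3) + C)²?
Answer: 27/4 - 9*I ≈ 6.75 - 9.0*I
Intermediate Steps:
C = 3*I/2 (C = 3*√(3 - 4)/2 = 3*√(-1)/2 = 3*I/2 ≈ 1.5*I)
((-6 + 3) + C)² = ((-6 + 3) + 3*I/2)² = (-3 + 3*I/2)²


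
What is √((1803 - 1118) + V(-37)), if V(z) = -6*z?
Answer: √907 ≈ 30.116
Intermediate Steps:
√((1803 - 1118) + V(-37)) = √((1803 - 1118) - 6*(-37)) = √(685 + 222) = √907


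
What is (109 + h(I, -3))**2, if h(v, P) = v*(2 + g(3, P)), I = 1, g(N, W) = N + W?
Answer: 12321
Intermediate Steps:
h(v, P) = v*(5 + P) (h(v, P) = v*(2 + (3 + P)) = v*(5 + P))
(109 + h(I, -3))**2 = (109 + 1*(5 - 3))**2 = (109 + 1*2)**2 = (109 + 2)**2 = 111**2 = 12321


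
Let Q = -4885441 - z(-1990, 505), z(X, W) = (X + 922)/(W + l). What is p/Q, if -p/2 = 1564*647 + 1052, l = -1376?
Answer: 1764576320/4255220179 ≈ 0.41469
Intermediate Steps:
p = -2025920 (p = -2*(1564*647 + 1052) = -2*(1011908 + 1052) = -2*1012960 = -2025920)
z(X, W) = (922 + X)/(-1376 + W) (z(X, W) = (X + 922)/(W - 1376) = (922 + X)/(-1376 + W))
Q = -4255220179/871 (Q = -4885441 - (922 - 1990)/(-1376 + 505) = -4885441 - (-1068)/(-871) = -4885441 - (-1)*(-1068)/871 = -4885441 - 1*1068/871 = -4885441 - 1068/871 = -4255220179/871 ≈ -4.8854e+6)
p/Q = -2025920/(-4255220179/871) = -2025920*(-871/4255220179) = 1764576320/4255220179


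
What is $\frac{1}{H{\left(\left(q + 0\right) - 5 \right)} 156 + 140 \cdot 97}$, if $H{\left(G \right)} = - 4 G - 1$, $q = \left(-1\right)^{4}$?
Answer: $\frac{1}{15920} \approx 6.2814 \cdot 10^{-5}$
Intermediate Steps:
$q = 1$
$H{\left(G \right)} = -1 - 4 G$
$\frac{1}{H{\left(\left(q + 0\right) - 5 \right)} 156 + 140 \cdot 97} = \frac{1}{\left(-1 - 4 \left(\left(1 + 0\right) - 5\right)\right) 156 + 140 \cdot 97} = \frac{1}{\left(-1 - 4 \left(1 - 5\right)\right) 156 + 13580} = \frac{1}{\left(-1 - -16\right) 156 + 13580} = \frac{1}{\left(-1 + 16\right) 156 + 13580} = \frac{1}{15 \cdot 156 + 13580} = \frac{1}{2340 + 13580} = \frac{1}{15920}$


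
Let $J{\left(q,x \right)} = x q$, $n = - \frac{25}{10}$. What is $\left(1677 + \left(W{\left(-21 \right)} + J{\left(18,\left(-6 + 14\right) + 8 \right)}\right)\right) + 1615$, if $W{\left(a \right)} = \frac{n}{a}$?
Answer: $\frac{150365}{42} \approx 3580.1$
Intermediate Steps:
$n = - \frac{5}{2}$ ($n = \left(-25\right) \frac{1}{10} = - \frac{5}{2} \approx -2.5$)
$J{\left(q,x \right)} = q x$
$W{\left(a \right)} = - \frac{5}{2 a}$
$\left(1677 + \left(W{\left(-21 \right)} + J{\left(18,\left(-6 + 14\right) + 8 \right)}\right)\right) + 1615 = \left(1677 - \left(- \frac{5}{42} - 18 \left(\left(-6 + 14\right) + 8\right)\right)\right) + 1615 = \left(1677 - \left(- \frac{5}{42} - 18 \left(8 + 8\right)\right)\right) + 1615 = \left(1677 + \left(\frac{5}{42} + 18 \cdot 16\right)\right) + 1615 = \left(1677 + \left(\frac{5}{42} + 288\right)\right) + 1615 = \left(1677 + \frac{12101}{42}\right) + 1615 = \frac{82535}{42} + 1615 = \frac{150365}{42}$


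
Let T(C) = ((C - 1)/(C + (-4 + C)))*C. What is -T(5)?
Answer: -10/3 ≈ -3.3333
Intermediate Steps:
T(C) = C*(-1 + C)/(-4 + 2*C) (T(C) = ((-1 + C)/(-4 + 2*C))*C = C*(-1 + C)/(-4 + 2*C))
-T(5) = -5*(-1 + 5)/(2*(-2 + 5)) = -5*4/(2*3) = -1*10/3 = -10/3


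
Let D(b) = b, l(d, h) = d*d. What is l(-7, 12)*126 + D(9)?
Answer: 6183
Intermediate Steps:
l(d, h) = d²
l(-7, 12)*126 + D(9) = (-7)²*126 + 9 = 49*126 + 9 = 6174 + 9 = 6183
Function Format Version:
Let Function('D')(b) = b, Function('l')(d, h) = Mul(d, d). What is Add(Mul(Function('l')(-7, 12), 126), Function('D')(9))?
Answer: 6183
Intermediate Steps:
Function('l')(d, h) = Pow(d, 2)
Add(Mul(Function('l')(-7, 12), 126), Function('D')(9)) = Add(Mul(Pow(-7, 2), 126), 9) = Add(Mul(49, 126), 9) = Add(6174, 9) = 6183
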